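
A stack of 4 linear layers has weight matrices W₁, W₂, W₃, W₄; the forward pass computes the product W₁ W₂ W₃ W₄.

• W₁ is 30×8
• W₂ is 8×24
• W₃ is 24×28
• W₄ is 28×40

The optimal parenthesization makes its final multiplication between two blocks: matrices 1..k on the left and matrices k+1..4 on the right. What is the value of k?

1

Adjacent pairs: W₁W₂ = 30·8·24 = 5760; W₂W₃ = 8·24·28 = 5376; W₃W₄ = 24·28·40 = 26880.
Length 3: W₁..W₃: k=1: 0+5376+30·8·28=12096; k=2: 5760+0+30·24·28=25920 → min 12096 | W₂..W₄: k=2: 0+26880+8·24·40=34560; k=3: 5376+0+8·28·40=14336 → min 14336.
Top-level splits: k=1: (W₁..W₁)·(W₂..W₄) → 0+14336+30·8·40 = 23936; k=2: (W₁..W₂)·(W₃..W₄) → 5760+26880+30·24·40 = 61440; k=3: (W₁..W₃)·(W₄..W₄) → 12096+0+30·28·40 = 45696.
Best split is after W₁, i.e. k = 1.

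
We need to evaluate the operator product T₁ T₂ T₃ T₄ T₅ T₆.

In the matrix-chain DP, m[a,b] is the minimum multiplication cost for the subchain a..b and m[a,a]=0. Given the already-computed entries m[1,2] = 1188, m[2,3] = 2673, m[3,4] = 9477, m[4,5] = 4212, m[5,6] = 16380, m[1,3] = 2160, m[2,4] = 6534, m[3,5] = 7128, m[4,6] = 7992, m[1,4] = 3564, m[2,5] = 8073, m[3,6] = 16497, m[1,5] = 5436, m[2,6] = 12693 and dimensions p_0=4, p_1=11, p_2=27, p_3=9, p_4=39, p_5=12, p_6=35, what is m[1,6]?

m[1,6] = min over k∈[1,5] of m[1,k]+m[k+1,6]+p_{0}·p_k·p_{6}.
k=1: 0 + 12693 + 4·11·35 = 14233; k=2: 1188 + 16497 + 4·27·35 = 21465; k=3: 2160 + 7992 + 4·9·35 = 11412; k=4: 3564 + 16380 + 4·39·35 = 25404; k=5: 5436 + 0 + 4·12·35 = 7116.
Minimum: 7116 at k=5.

7116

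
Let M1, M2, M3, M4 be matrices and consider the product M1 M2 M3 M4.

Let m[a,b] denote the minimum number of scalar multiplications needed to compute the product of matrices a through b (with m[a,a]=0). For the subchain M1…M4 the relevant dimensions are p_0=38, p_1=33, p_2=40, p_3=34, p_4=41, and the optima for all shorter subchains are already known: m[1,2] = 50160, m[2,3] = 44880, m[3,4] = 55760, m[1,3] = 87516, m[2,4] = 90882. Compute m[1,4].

140488

m[1,4] = min over k∈[1,3] of m[1,k]+m[k+1,4]+p_{0}·p_k·p_{4}.
k=1: 0 + 90882 + 38·33·41 = 142296; k=2: 50160 + 55760 + 38·40·41 = 168240; k=3: 87516 + 0 + 38·34·41 = 140488.
Minimum: 140488 at k=3.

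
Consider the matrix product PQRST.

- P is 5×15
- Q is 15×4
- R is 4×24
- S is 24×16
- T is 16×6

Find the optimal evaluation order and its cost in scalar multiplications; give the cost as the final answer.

Adjacent pairs: PQ = 5·15·4 = 300; QR = 15·4·24 = 1440; RS = 4·24·16 = 1536; ST = 24·16·6 = 2304.
Length 3: P..R: k=1: 0+1440+5·15·24=3240; k=2: 300+0+5·4·24=780 → min 780 | Q..S: k=2: 0+1536+15·4·16=2496; k=3: 1440+0+15·24·16=7200 → min 2496 | R..T: k=3: 0+2304+4·24·6=2880; k=4: 1536+0+4·16·6=1920 → min 1920.
Length 4: P..S: k=1: 0+2496+5·15·16=3696; k=2: 300+1536+5·4·16=2156; k=3: 780+0+5·24·16=2700 → min 2156 | Q..T: k=2: 0+1920+15·4·6=2280; k=3: 1440+2304+15·24·6=5904; k=4: 2496+0+15·16·6=3936 → min 2280.
Length 5: P..T: k=1: 0+2280+5·15·6=2730; k=2: 300+1920+5·4·6=2340; k=3: 780+2304+5·24·6=3804; k=4: 2156+0+5·16·6=2636 → min 2340.
Optimal parenthesization: ((PQ)((RS)T)) with cost 2340.

2340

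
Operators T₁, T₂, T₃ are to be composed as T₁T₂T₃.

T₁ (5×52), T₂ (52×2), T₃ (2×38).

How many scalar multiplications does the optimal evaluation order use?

Order (T₁(T₂T₃)): (T₂T₃): 52×2 by 2×38 → 52×38, cost 52·2·38 = 3952; (T₁(T₂T₃)): 5×52 by 52×38 → 5×38, cost 5·52·38 = 9880; cumulative 13832. Total 13832.
Order ((T₁T₂)T₃): (T₁T₂): 5×52 by 52×2 → 5×2, cost 5·52·2 = 520; ((T₁T₂)T₃): 5×2 by 2×38 → 5×38, cost 5·2·38 = 380; cumulative 900. Total 900.
Minimum: 900.

900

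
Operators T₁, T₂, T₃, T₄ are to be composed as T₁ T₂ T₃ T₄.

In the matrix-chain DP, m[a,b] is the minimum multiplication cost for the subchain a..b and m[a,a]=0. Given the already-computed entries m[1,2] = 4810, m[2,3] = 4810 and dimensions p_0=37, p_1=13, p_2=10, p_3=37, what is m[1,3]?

18500

m[1,3] = min over k∈[1,2] of m[1,k]+m[k+1,3]+p_{0}·p_k·p_{3}.
k=1: 0 + 4810 + 37·13·37 = 22607; k=2: 4810 + 0 + 37·10·37 = 18500.
Minimum: 18500 at k=2.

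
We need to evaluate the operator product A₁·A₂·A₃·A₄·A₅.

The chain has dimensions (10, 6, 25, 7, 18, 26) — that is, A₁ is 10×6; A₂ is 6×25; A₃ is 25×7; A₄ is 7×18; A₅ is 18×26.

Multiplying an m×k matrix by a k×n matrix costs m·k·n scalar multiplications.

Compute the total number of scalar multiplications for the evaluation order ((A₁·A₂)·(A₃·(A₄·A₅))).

(A₁·A₂): 10×6 by 6×25 → 10×25, cost 10·6·25 = 1500
(A₄·A₅): 7×18 by 18×26 → 7×26, cost 7·18·26 = 3276
(A₃·(A₄·A₅)): 25×7 by 7×26 → 25×26, cost 25·7·26 = 4550; cumulative 7826
((A₁·A₂)·(A₃·(A₄·A₅))): 10×25 by 25×26 → 10×26, cost 10·25·26 = 6500; cumulative 15826
Total: 15826 scalar multiplications.

15826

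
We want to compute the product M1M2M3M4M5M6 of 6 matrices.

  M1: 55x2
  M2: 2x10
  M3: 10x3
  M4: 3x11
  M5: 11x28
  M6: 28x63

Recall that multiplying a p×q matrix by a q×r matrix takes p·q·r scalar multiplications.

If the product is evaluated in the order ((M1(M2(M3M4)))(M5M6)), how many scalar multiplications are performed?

(M3M4): 10×3 by 3×11 → 10×11, cost 10·3·11 = 330
(M2(M3M4)): 2×10 by 10×11 → 2×11, cost 2·10·11 = 220; cumulative 550
(M1(M2(M3M4))): 55×2 by 2×11 → 55×11, cost 55·2·11 = 1210; cumulative 1760
(M5M6): 11×28 by 28×63 → 11×63, cost 11·28·63 = 19404
((M1(M2(M3M4)))(M5M6)): 55×11 by 11×63 → 55×63, cost 55·11·63 = 38115; cumulative 59279
Total: 59279 scalar multiplications.

59279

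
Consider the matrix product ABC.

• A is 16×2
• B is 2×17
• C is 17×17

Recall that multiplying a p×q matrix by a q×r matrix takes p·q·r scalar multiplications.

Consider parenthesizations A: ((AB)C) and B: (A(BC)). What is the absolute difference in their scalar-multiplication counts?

Order A = ((AB)C): (AB): 16×2 by 2×17 → 16×17, cost 16·2·17 = 544; ((AB)C): 16×17 by 17×17 → 16×17, cost 16·17·17 = 4624; cumulative 5168. Total 5168.
Order B = (A(BC)): (BC): 2×17 by 17×17 → 2×17, cost 2·17·17 = 578; (A(BC)): 16×2 by 2×17 → 16×17, cost 16·2·17 = 544; cumulative 1122. Total 1122.
Difference: |5168 − 1122| = 4046.

4046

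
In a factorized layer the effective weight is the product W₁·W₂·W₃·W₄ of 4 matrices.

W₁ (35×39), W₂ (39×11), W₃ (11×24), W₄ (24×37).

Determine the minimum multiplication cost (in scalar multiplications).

Adjacent pairs: W₁W₂ = 35·39·11 = 15015; W₂W₃ = 39·11·24 = 10296; W₃W₄ = 11·24·37 = 9768.
Length 3: W₁..W₃: k=1: 0+10296+35·39·24=43056; k=2: 15015+0+35·11·24=24255 → min 24255 | W₂..W₄: k=2: 0+9768+39·11·37=25641; k=3: 10296+0+39·24·37=44928 → min 25641.
Length 4: W₁..W₄: k=1: 0+25641+35·39·37=76146; k=2: 15015+9768+35·11·37=39028; k=3: 24255+0+35·24·37=55335 → min 39028.
Optimal order: ((W₁·W₂)·(W₃·W₄)) with cost 39028.

39028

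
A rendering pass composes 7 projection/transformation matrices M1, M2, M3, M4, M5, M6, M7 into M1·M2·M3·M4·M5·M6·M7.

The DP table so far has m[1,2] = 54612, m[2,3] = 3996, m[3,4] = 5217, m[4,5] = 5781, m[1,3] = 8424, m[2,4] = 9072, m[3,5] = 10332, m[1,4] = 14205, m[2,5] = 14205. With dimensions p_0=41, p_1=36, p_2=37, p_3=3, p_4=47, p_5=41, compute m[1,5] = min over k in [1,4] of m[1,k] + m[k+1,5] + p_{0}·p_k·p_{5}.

m[1,5] = min over k∈[1,4] of m[1,k]+m[k+1,5]+p_{0}·p_k·p_{5}.
k=1: 0 + 14205 + 41·36·41 = 74721; k=2: 54612 + 10332 + 41·37·41 = 127141; k=3: 8424 + 5781 + 41·3·41 = 19248; k=4: 14205 + 0 + 41·47·41 = 93212.
Minimum: 19248 at k=3.

19248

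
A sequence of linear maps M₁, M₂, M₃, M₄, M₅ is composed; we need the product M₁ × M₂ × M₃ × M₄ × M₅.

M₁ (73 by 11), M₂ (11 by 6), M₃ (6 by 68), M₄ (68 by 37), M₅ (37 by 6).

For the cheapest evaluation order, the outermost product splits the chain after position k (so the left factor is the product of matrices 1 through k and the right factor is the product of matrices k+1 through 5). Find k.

Adjacent pairs: M₁M₂ = 73·11·6 = 4818; M₂M₃ = 11·6·68 = 4488; M₃M₄ = 6·68·37 = 15096; M₄M₅ = 68·37·6 = 15096.
Length 3: M₁..M₃: k=1: 0+4488+73·11·68=59092; k=2: 4818+0+73·6·68=34602 → min 34602 | M₂..M₄: k=2: 0+15096+11·6·37=17538; k=3: 4488+0+11·68·37=32164 → min 17538 | M₃..M₅: k=3: 0+15096+6·68·6=17544; k=4: 15096+0+6·37·6=16428 → min 16428.
Length 4: M₁..M₄: k=1: 0+17538+73·11·37=47249; k=2: 4818+15096+73·6·37=36120; k=3: 34602+0+73·68·37=218270 → min 36120 | M₂..M₅: k=2: 0+16428+11·6·6=16824; k=3: 4488+15096+11·68·6=24072; k=4: 17538+0+11·37·6=19980 → min 16824.
Top-level splits: k=1: (M₁..M₁)·(M₂..M₅) → 0+16824+73·11·6 = 21642; k=2: (M₁..M₂)·(M₃..M₅) → 4818+16428+73·6·6 = 23874; k=3: (M₁..M₃)·(M₄..M₅) → 34602+15096+73·68·6 = 79482; k=4: (M₁..M₄)·(M₅..M₅) → 36120+0+73·37·6 = 52326.
Best split is after M₁, i.e. k = 1.

1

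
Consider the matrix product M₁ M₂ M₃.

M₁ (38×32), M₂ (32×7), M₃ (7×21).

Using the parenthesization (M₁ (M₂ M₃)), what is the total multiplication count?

(M₂ M₃): 32×7 by 7×21 → 32×21, cost 32·7·21 = 4704
(M₁ (M₂ M₃)): 38×32 by 32×21 → 38×21, cost 38·32·21 = 25536; cumulative 30240
Total: 30240 scalar multiplications.

30240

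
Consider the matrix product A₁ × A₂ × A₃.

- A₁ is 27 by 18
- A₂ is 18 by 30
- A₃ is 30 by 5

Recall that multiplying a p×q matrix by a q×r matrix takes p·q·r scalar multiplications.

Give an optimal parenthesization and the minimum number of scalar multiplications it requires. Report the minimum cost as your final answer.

5130

(A₁ × (A₂ × A₃)): cost 5130.
((A₁ × A₂) × A₃): cost 18630.
Optimal: (A₁ × (A₂ × A₃)) with cost 5130.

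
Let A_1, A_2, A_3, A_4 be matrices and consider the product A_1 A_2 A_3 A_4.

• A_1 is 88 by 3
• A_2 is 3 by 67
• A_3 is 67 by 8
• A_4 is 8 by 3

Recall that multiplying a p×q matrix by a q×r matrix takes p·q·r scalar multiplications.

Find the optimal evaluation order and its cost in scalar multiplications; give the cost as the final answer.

Adjacent pairs: A_1A_2 = 88·3·67 = 17688; A_2A_3 = 3·67·8 = 1608; A_3A_4 = 67·8·3 = 1608.
Length 3: A_1..A_3: k=1: 0+1608+88·3·8=3720; k=2: 17688+0+88·67·8=64856 → min 3720 | A_2..A_4: k=2: 0+1608+3·67·3=2211; k=3: 1608+0+3·8·3=1680 → min 1680.
Length 4: A_1..A_4: k=1: 0+1680+88·3·3=2472; k=2: 17688+1608+88·67·3=36984; k=3: 3720+0+88·8·3=5832 → min 2472.
Optimal parenthesization: (A_1 ((A_2 A_3) A_4)) with cost 2472.

2472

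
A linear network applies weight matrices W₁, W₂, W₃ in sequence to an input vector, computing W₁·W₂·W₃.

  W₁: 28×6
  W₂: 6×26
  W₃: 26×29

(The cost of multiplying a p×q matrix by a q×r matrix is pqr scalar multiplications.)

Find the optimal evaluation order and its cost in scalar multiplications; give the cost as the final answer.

(W₁·(W₂·W₃)): cost 9396.
((W₁·W₂)·W₃): cost 25480.
Optimal: (W₁·(W₂·W₃)) with cost 9396.

9396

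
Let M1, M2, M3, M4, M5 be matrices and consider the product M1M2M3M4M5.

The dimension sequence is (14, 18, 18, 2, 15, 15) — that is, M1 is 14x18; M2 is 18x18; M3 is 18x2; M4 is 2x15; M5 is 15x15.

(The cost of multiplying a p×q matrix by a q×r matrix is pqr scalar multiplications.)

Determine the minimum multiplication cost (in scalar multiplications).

Adjacent pairs: M1M2 = 14·18·18 = 4536; M2M3 = 18·18·2 = 648; M3M4 = 18·2·15 = 540; M4M5 = 2·15·15 = 450.
Length 3: M1..M3: k=1: 0+648+14·18·2=1152; k=2: 4536+0+14·18·2=5040 → min 1152 | M2..M4: k=2: 0+540+18·18·15=5400; k=3: 648+0+18·2·15=1188 → min 1188 | M3..M5: k=3: 0+450+18·2·15=990; k=4: 540+0+18·15·15=4590 → min 990.
Length 4: M1..M4: k=1: 0+1188+14·18·15=4968; k=2: 4536+540+14·18·15=8856; k=3: 1152+0+14·2·15=1572 → min 1572 | M2..M5: k=2: 0+990+18·18·15=5850; k=3: 648+450+18·2·15=1638; k=4: 1188+0+18·15·15=5238 → min 1638.
Length 5: M1..M5: k=1: 0+1638+14·18·15=5418; k=2: 4536+990+14·18·15=9306; k=3: 1152+450+14·2·15=2022; k=4: 1572+0+14·15·15=4722 → min 2022.
Optimal order: ((M1(M2M3))(M4M5)) with cost 2022.

2022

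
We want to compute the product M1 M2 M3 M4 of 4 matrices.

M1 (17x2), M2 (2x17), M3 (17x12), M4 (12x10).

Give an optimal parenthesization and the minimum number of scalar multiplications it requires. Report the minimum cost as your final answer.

988

Adjacent pairs: M1M2 = 17·2·17 = 578; M2M3 = 2·17·12 = 408; M3M4 = 17·12·10 = 2040.
Length 3: M1..M3: k=1: 0+408+17·2·12=816; k=2: 578+0+17·17·12=4046 → min 816 | M2..M4: k=2: 0+2040+2·17·10=2380; k=3: 408+0+2·12·10=648 → min 648.
Length 4: M1..M4: k=1: 0+648+17·2·10=988; k=2: 578+2040+17·17·10=5508; k=3: 816+0+17·12·10=2856 → min 988.
Optimal parenthesization: (M1 ((M2 M3) M4)) with cost 988.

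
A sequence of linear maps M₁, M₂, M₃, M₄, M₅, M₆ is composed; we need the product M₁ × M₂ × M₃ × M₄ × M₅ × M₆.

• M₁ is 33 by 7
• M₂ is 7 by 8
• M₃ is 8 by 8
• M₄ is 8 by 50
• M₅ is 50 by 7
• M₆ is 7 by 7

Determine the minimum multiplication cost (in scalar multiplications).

5600

Adjacent pairs: M₁M₂ = 33·7·8 = 1848; M₂M₃ = 7·8·8 = 448; M₃M₄ = 8·8·50 = 3200; M₄M₅ = 8·50·7 = 2800; M₅M₆ = 50·7·7 = 2450.
Length 3: M₁..M₃: k=1: 0+448+33·7·8=2296; k=2: 1848+0+33·8·8=3960 → min 2296 | M₂..M₄: k=2: 0+3200+7·8·50=6000; k=3: 448+0+7·8·50=3248 → min 3248 | M₃..M₅: k=3: 0+2800+8·8·7=3248; k=4: 3200+0+8·50·7=6000 → min 3248 | M₄..M₆: k=4: 0+2450+8·50·7=5250; k=5: 2800+0+8·7·7=3192 → min 3192.
Length 4: M₁..M₄: k=1: 0+3248+33·7·50=14798; k=2: 1848+3200+33·8·50=18248; k=3: 2296+0+33·8·50=15496 → min 14798 | M₂..M₅: k=2: 0+3248+7·8·7=3640; k=3: 448+2800+7·8·7=3640; k=4: 3248+0+7·50·7=5698 → min 3640 | M₃..M₆: k=3: 0+3192+8·8·7=3640; k=4: 3200+2450+8·50·7=8450; k=5: 3248+0+8·7·7=3640 → min 3640.
Length 5: M₁..M₅: k=1: 0+3640+33·7·7=5257; k=2: 1848+3248+33·8·7=6944; k=3: 2296+2800+33·8·7=6944; k=4: 14798+0+33·50·7=26348 → min 5257 | M₂..M₆: k=2: 0+3640+7·8·7=4032; k=3: 448+3192+7·8·7=4032; k=4: 3248+2450+7·50·7=8148; k=5: 3640+0+7·7·7=3983 → min 3983.
Length 6: M₁..M₆: k=1: 0+3983+33·7·7=5600; k=2: 1848+3640+33·8·7=7336; k=3: 2296+3192+33·8·7=7336; k=4: 14798+2450+33·50·7=28798; k=5: 5257+0+33·7·7=6874 → min 5600.
Optimal order: (M₁ × ((M₂ × (M₃ × (M₄ × M₅))) × M₆)) with cost 5600.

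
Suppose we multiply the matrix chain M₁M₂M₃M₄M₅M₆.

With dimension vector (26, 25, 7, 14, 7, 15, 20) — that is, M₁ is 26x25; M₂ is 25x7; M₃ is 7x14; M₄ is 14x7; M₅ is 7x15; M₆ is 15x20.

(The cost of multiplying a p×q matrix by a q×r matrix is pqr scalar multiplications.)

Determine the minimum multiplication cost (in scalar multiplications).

11711

Adjacent pairs: M₁M₂ = 26·25·7 = 4550; M₂M₃ = 25·7·14 = 2450; M₃M₄ = 7·14·7 = 686; M₄M₅ = 14·7·15 = 1470; M₅M₆ = 7·15·20 = 2100.
Length 3: M₁..M₃: k=1: 0+2450+26·25·14=11550; k=2: 4550+0+26·7·14=7098 → min 7098 | M₂..M₄: k=2: 0+686+25·7·7=1911; k=3: 2450+0+25·14·7=4900 → min 1911 | M₃..M₅: k=3: 0+1470+7·14·15=2940; k=4: 686+0+7·7·15=1421 → min 1421 | M₄..M₆: k=4: 0+2100+14·7·20=4060; k=5: 1470+0+14·15·20=5670 → min 4060.
Length 4: M₁..M₄: k=1: 0+1911+26·25·7=6461; k=2: 4550+686+26·7·7=6510; k=3: 7098+0+26·14·7=9646 → min 6461 | M₂..M₅: k=2: 0+1421+25·7·15=4046; k=3: 2450+1470+25·14·15=9170; k=4: 1911+0+25·7·15=4536 → min 4046 | M₃..M₆: k=3: 0+4060+7·14·20=6020; k=4: 686+2100+7·7·20=3766; k=5: 1421+0+7·15·20=3521 → min 3521.
Length 5: M₁..M₅: k=1: 0+4046+26·25·15=13796; k=2: 4550+1421+26·7·15=8701; k=3: 7098+1470+26·14·15=14028; k=4: 6461+0+26·7·15=9191 → min 8701 | M₂..M₆: k=2: 0+3521+25·7·20=7021; k=3: 2450+4060+25·14·20=13510; k=4: 1911+2100+25·7·20=7511; k=5: 4046+0+25·15·20=11546 → min 7021.
Length 6: M₁..M₆: k=1: 0+7021+26·25·20=20021; k=2: 4550+3521+26·7·20=11711; k=3: 7098+4060+26·14·20=18438; k=4: 6461+2100+26·7·20=12201; k=5: 8701+0+26·15·20=16501 → min 11711.
Optimal order: ((M₁M₂)(((M₃M₄)M₅)M₆)) with cost 11711.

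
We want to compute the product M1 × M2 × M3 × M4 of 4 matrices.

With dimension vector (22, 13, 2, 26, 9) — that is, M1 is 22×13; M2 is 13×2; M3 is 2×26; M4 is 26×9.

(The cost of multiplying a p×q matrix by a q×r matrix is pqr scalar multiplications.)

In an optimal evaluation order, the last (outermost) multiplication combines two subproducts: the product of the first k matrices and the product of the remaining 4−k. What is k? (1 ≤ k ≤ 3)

Adjacent pairs: M1M2 = 22·13·2 = 572; M2M3 = 13·2·26 = 676; M3M4 = 2·26·9 = 468.
Length 3: M1..M3: k=1: 0+676+22·13·26=8112; k=2: 572+0+22·2·26=1716 → min 1716 | M2..M4: k=2: 0+468+13·2·9=702; k=3: 676+0+13·26·9=3718 → min 702.
Top-level splits: k=1: (M1..M1)·(M2..M4) → 0+702+22·13·9 = 3276; k=2: (M1..M2)·(M3..M4) → 572+468+22·2·9 = 1436; k=3: (M1..M3)·(M4..M4) → 1716+0+22·26·9 = 6864.
Best split is after M2, i.e. k = 2.

2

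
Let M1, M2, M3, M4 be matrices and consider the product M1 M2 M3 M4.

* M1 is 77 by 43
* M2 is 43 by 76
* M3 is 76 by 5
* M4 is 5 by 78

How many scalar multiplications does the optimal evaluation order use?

Adjacent pairs: M1M2 = 77·43·76 = 251636; M2M3 = 43·76·5 = 16340; M3M4 = 76·5·78 = 29640.
Length 3: M1..M3: k=1: 0+16340+77·43·5=32895; k=2: 251636+0+77·76·5=280896 → min 32895 | M2..M4: k=2: 0+29640+43·76·78=284544; k=3: 16340+0+43·5·78=33110 → min 33110.
Length 4: M1..M4: k=1: 0+33110+77·43·78=291368; k=2: 251636+29640+77·76·78=737732; k=3: 32895+0+77·5·78=62925 → min 62925.
Optimal order: ((M1 (M2 M3)) M4) with cost 62925.

62925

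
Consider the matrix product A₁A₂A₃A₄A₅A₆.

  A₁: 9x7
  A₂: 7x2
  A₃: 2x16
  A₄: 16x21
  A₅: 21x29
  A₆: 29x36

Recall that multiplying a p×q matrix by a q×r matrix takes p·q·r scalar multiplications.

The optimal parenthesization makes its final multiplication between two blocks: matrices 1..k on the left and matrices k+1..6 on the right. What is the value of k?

Adjacent pairs: A₁A₂ = 9·7·2 = 126; A₂A₃ = 7·2·16 = 224; A₃A₄ = 2·16·21 = 672; A₄A₅ = 16·21·29 = 9744; A₅A₆ = 21·29·36 = 21924.
Length 3: A₁..A₃: k=1: 0+224+9·7·16=1232; k=2: 126+0+9·2·16=414 → min 414 | A₂..A₄: k=2: 0+672+7·2·21=966; k=3: 224+0+7·16·21=2576 → min 966 | A₃..A₅: k=3: 0+9744+2·16·29=10672; k=4: 672+0+2·21·29=1890 → min 1890 | A₄..A₆: k=4: 0+21924+16·21·36=34020; k=5: 9744+0+16·29·36=26448 → min 26448.
Length 4: A₁..A₄: k=1: 0+966+9·7·21=2289; k=2: 126+672+9·2·21=1176; k=3: 414+0+9·16·21=3438 → min 1176 | A₂..A₅: k=2: 0+1890+7·2·29=2296; k=3: 224+9744+7·16·29=13216; k=4: 966+0+7·21·29=5229 → min 2296 | A₃..A₆: k=3: 0+26448+2·16·36=27600; k=4: 672+21924+2·21·36=24108; k=5: 1890+0+2·29·36=3978 → min 3978.
Length 5: A₁..A₅: k=1: 0+2296+9·7·29=4123; k=2: 126+1890+9·2·29=2538; k=3: 414+9744+9·16·29=14334; k=4: 1176+0+9·21·29=6657 → min 2538 | A₂..A₆: k=2: 0+3978+7·2·36=4482; k=3: 224+26448+7·16·36=30704; k=4: 966+21924+7·21·36=28182; k=5: 2296+0+7·29·36=9604 → min 4482.
Top-level splits: k=1: (A₁..A₁)·(A₂..A₆) → 0+4482+9·7·36 = 6750; k=2: (A₁..A₂)·(A₃..A₆) → 126+3978+9·2·36 = 4752; k=3: (A₁..A₃)·(A₄..A₆) → 414+26448+9·16·36 = 32046; k=4: (A₁..A₄)·(A₅..A₆) → 1176+21924+9·21·36 = 29904; k=5: (A₁..A₅)·(A₆..A₆) → 2538+0+9·29·36 = 11934.
Best split is after A₂, i.e. k = 2.

2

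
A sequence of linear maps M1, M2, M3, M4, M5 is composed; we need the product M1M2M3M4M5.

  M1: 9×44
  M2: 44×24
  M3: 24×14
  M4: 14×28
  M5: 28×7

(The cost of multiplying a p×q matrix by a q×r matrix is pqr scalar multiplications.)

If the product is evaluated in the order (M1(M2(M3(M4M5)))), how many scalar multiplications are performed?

(M4M5): 14×28 by 28×7 → 14×7, cost 14·28·7 = 2744
(M3(M4M5)): 24×14 by 14×7 → 24×7, cost 24·14·7 = 2352; cumulative 5096
(M2(M3(M4M5))): 44×24 by 24×7 → 44×7, cost 44·24·7 = 7392; cumulative 12488
(M1(M2(M3(M4M5)))): 9×44 by 44×7 → 9×7, cost 9·44·7 = 2772; cumulative 15260
Total: 15260 scalar multiplications.

15260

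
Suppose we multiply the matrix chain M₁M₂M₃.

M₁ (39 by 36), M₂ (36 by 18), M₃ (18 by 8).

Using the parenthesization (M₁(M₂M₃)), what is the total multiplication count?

16416

(M₂M₃): 36×18 by 18×8 → 36×8, cost 36·18·8 = 5184
(M₁(M₂M₃)): 39×36 by 36×8 → 39×8, cost 39·36·8 = 11232; cumulative 16416
Total: 16416 scalar multiplications.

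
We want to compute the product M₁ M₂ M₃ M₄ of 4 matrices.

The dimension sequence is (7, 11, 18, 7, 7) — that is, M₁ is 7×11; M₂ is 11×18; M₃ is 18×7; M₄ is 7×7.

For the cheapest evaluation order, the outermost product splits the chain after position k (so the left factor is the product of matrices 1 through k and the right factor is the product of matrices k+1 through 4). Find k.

3

Adjacent pairs: M₁M₂ = 7·11·18 = 1386; M₂M₃ = 11·18·7 = 1386; M₃M₄ = 18·7·7 = 882.
Length 3: M₁..M₃: k=1: 0+1386+7·11·7=1925; k=2: 1386+0+7·18·7=2268 → min 1925 | M₂..M₄: k=2: 0+882+11·18·7=2268; k=3: 1386+0+11·7·7=1925 → min 1925.
Top-level splits: k=1: (M₁..M₁)·(M₂..M₄) → 0+1925+7·11·7 = 2464; k=2: (M₁..M₂)·(M₃..M₄) → 1386+882+7·18·7 = 3150; k=3: (M₁..M₃)·(M₄..M₄) → 1925+0+7·7·7 = 2268.
Best split is after M₃, i.e. k = 3.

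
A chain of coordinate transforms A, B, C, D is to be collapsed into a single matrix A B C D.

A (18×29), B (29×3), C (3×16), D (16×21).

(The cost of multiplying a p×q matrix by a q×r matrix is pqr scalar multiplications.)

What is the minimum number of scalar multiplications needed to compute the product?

3708

Adjacent pairs: AB = 18·29·3 = 1566; BC = 29·3·16 = 1392; CD = 3·16·21 = 1008.
Length 3: A..C: k=1: 0+1392+18·29·16=9744; k=2: 1566+0+18·3·16=2430 → min 2430 | B..D: k=2: 0+1008+29·3·21=2835; k=3: 1392+0+29·16·21=11136 → min 2835.
Length 4: A..D: k=1: 0+2835+18·29·21=13797; k=2: 1566+1008+18·3·21=3708; k=3: 2430+0+18·16·21=8478 → min 3708.
Optimal order: ((A B) (C D)) with cost 3708.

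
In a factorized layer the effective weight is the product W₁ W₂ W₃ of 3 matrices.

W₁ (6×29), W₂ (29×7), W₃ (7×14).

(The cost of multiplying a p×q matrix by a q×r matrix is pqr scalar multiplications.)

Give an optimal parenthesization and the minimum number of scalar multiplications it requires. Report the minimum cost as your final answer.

1806

(W₁ (W₂ W₃)): cost 5278.
((W₁ W₂) W₃): cost 1806.
Optimal: ((W₁ W₂) W₃) with cost 1806.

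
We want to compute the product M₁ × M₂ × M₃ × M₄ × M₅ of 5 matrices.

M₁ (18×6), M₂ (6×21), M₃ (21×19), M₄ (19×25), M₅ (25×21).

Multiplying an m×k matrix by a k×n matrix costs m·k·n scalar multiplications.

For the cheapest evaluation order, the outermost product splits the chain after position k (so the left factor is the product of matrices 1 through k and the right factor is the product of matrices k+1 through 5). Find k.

Adjacent pairs: M₁M₂ = 18·6·21 = 2268; M₂M₃ = 6·21·19 = 2394; M₃M₄ = 21·19·25 = 9975; M₄M₅ = 19·25·21 = 9975.
Length 3: M₁..M₃: k=1: 0+2394+18·6·19=4446; k=2: 2268+0+18·21·19=9450 → min 4446 | M₂..M₄: k=2: 0+9975+6·21·25=13125; k=3: 2394+0+6·19·25=5244 → min 5244 | M₃..M₅: k=3: 0+9975+21·19·21=18354; k=4: 9975+0+21·25·21=21000 → min 18354.
Length 4: M₁..M₄: k=1: 0+5244+18·6·25=7944; k=2: 2268+9975+18·21·25=21693; k=3: 4446+0+18·19·25=12996 → min 7944 | M₂..M₅: k=2: 0+18354+6·21·21=21000; k=3: 2394+9975+6·19·21=14763; k=4: 5244+0+6·25·21=8394 → min 8394.
Top-level splits: k=1: (M₁..M₁)·(M₂..M₅) → 0+8394+18·6·21 = 10662; k=2: (M₁..M₂)·(M₃..M₅) → 2268+18354+18·21·21 = 28560; k=3: (M₁..M₃)·(M₄..M₅) → 4446+9975+18·19·21 = 21603; k=4: (M₁..M₄)·(M₅..M₅) → 7944+0+18·25·21 = 17394.
Best split is after M₁, i.e. k = 1.

1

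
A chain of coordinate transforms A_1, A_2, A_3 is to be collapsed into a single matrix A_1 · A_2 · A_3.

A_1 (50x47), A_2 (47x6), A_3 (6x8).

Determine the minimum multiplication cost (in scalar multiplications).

Order (A_1 · (A_2 · A_3)): (A_2 · A_3): 47×6 by 6×8 → 47×8, cost 47·6·8 = 2256; (A_1 · (A_2 · A_3)): 50×47 by 47×8 → 50×8, cost 50·47·8 = 18800; cumulative 21056. Total 21056.
Order ((A_1 · A_2) · A_3): (A_1 · A_2): 50×47 by 47×6 → 50×6, cost 50·47·6 = 14100; ((A_1 · A_2) · A_3): 50×6 by 6×8 → 50×8, cost 50·6·8 = 2400; cumulative 16500. Total 16500.
Minimum: 16500.

16500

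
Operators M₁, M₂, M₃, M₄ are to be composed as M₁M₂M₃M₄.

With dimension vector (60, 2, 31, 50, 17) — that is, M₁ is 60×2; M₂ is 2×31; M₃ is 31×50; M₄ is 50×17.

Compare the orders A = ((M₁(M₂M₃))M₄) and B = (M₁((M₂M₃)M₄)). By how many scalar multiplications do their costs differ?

53260

Order A = ((M₁(M₂M₃))M₄): (M₂M₃): 2×31 by 31×50 → 2×50, cost 2·31·50 = 3100; (M₁(M₂M₃)): 60×2 by 2×50 → 60×50, cost 60·2·50 = 6000; cumulative 9100; ((M₁(M₂M₃))M₄): 60×50 by 50×17 → 60×17, cost 60·50·17 = 51000; cumulative 60100. Total 60100.
Order B = (M₁((M₂M₃)M₄)): (M₂M₃): 2×31 by 31×50 → 2×50, cost 2·31·50 = 3100; ((M₂M₃)M₄): 2×50 by 50×17 → 2×17, cost 2·50·17 = 1700; cumulative 4800; (M₁((M₂M₃)M₄)): 60×2 by 2×17 → 60×17, cost 60·2·17 = 2040; cumulative 6840. Total 6840.
Difference: |60100 − 6840| = 53260.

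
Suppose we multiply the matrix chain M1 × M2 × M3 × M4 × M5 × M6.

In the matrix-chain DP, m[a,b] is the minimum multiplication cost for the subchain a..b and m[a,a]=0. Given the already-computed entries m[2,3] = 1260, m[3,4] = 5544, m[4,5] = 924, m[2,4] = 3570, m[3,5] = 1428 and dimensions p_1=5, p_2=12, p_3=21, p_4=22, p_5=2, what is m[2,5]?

1548

m[2,5] = min over k∈[2,4] of m[2,k]+m[k+1,5]+p_{1}·p_k·p_{5}.
k=2: 0 + 1428 + 5·12·2 = 1548; k=3: 1260 + 924 + 5·21·2 = 2394; k=4: 3570 + 0 + 5·22·2 = 3790.
Minimum: 1548 at k=2.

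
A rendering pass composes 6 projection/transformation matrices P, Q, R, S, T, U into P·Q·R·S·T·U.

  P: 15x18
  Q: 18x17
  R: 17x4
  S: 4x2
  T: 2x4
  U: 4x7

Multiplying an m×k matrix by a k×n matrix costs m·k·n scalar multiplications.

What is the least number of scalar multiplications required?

1554

Adjacent pairs: PQ = 15·18·17 = 4590; QR = 18·17·4 = 1224; RS = 17·4·2 = 136; ST = 4·2·4 = 32; TU = 2·4·7 = 56.
Length 3: P..R: k=1: 0+1224+15·18·4=2304; k=2: 4590+0+15·17·4=5610 → min 2304 | Q..S: k=2: 0+136+18·17·2=748; k=3: 1224+0+18·4·2=1368 → min 748 | R..T: k=3: 0+32+17·4·4=304; k=4: 136+0+17·2·4=272 → min 272 | S..U: k=4: 0+56+4·2·7=112; k=5: 32+0+4·4·7=144 → min 112.
Length 4: P..S: k=1: 0+748+15·18·2=1288; k=2: 4590+136+15·17·2=5236; k=3: 2304+0+15·4·2=2424 → min 1288 | Q..T: k=2: 0+272+18·17·4=1496; k=3: 1224+32+18·4·4=1544; k=4: 748+0+18·2·4=892 → min 892 | R..U: k=3: 0+112+17·4·7=588; k=4: 136+56+17·2·7=430; k=5: 272+0+17·4·7=748 → min 430.
Length 5: P..T: k=1: 0+892+15·18·4=1972; k=2: 4590+272+15·17·4=5882; k=3: 2304+32+15·4·4=2576; k=4: 1288+0+15·2·4=1408 → min 1408 | Q..U: k=2: 0+430+18·17·7=2572; k=3: 1224+112+18·4·7=1840; k=4: 748+56+18·2·7=1056; k=5: 892+0+18·4·7=1396 → min 1056.
Length 6: P..U: k=1: 0+1056+15·18·7=2946; k=2: 4590+430+15·17·7=6805; k=3: 2304+112+15·4·7=2836; k=4: 1288+56+15·2·7=1554; k=5: 1408+0+15·4·7=1828 → min 1554.
Optimal order: ((P·(Q·(R·S)))·(T·U)) with cost 1554.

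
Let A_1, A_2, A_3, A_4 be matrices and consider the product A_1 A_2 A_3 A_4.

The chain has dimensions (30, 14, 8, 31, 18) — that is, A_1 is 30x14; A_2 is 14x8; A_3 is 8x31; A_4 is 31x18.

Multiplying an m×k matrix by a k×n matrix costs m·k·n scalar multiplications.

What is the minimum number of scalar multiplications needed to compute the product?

12144

Adjacent pairs: A_1A_2 = 30·14·8 = 3360; A_2A_3 = 14·8·31 = 3472; A_3A_4 = 8·31·18 = 4464.
Length 3: A_1..A_3: k=1: 0+3472+30·14·31=16492; k=2: 3360+0+30·8·31=10800 → min 10800 | A_2..A_4: k=2: 0+4464+14·8·18=6480; k=3: 3472+0+14·31·18=11284 → min 6480.
Length 4: A_1..A_4: k=1: 0+6480+30·14·18=14040; k=2: 3360+4464+30·8·18=12144; k=3: 10800+0+30·31·18=27540 → min 12144.
Optimal order: ((A_1 A_2) (A_3 A_4)) with cost 12144.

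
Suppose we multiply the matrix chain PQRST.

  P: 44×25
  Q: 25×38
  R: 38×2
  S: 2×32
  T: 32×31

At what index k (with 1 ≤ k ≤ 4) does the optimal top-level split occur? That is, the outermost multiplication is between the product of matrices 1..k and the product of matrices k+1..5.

3

Adjacent pairs: PQ = 44·25·38 = 41800; QR = 25·38·2 = 1900; RS = 38·2·32 = 2432; ST = 2·32·31 = 1984.
Length 3: P..R: k=1: 0+1900+44·25·2=4100; k=2: 41800+0+44·38·2=45144 → min 4100 | Q..S: k=2: 0+2432+25·38·32=32832; k=3: 1900+0+25·2·32=3500 → min 3500 | R..T: k=3: 0+1984+38·2·31=4340; k=4: 2432+0+38·32·31=40128 → min 4340.
Length 4: P..S: k=1: 0+3500+44·25·32=38700; k=2: 41800+2432+44·38·32=97736; k=3: 4100+0+44·2·32=6916 → min 6916 | Q..T: k=2: 0+4340+25·38·31=33790; k=3: 1900+1984+25·2·31=5434; k=4: 3500+0+25·32·31=28300 → min 5434.
Top-level splits: k=1: (P..P)·(Q..T) → 0+5434+44·25·31 = 39534; k=2: (P..Q)·(R..T) → 41800+4340+44·38·31 = 97972; k=3: (P..R)·(S..T) → 4100+1984+44·2·31 = 8812; k=4: (P..S)·(T..T) → 6916+0+44·32·31 = 50564.
Best split is after R, i.e. k = 3.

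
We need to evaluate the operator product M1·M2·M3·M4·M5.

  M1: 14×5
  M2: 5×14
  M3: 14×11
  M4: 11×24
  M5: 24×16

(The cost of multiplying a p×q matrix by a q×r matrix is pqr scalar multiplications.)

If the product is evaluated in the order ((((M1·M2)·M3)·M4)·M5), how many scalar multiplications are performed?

(M1·M2): 14×5 by 5×14 → 14×14, cost 14·5·14 = 980
((M1·M2)·M3): 14×14 by 14×11 → 14×11, cost 14·14·11 = 2156; cumulative 3136
(((M1·M2)·M3)·M4): 14×11 by 11×24 → 14×24, cost 14·11·24 = 3696; cumulative 6832
((((M1·M2)·M3)·M4)·M5): 14×24 by 24×16 → 14×16, cost 14·24·16 = 5376; cumulative 12208
Total: 12208 scalar multiplications.

12208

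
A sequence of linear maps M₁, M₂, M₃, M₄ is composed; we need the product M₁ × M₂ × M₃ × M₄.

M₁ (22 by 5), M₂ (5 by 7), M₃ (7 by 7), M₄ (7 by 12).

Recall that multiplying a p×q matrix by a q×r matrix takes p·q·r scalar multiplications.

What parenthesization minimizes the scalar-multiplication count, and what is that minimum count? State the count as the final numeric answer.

1985

Adjacent pairs: M₁M₂ = 22·5·7 = 770; M₂M₃ = 5·7·7 = 245; M₃M₄ = 7·7·12 = 588.
Length 3: M₁..M₃: k=1: 0+245+22·5·7=1015; k=2: 770+0+22·7·7=1848 → min 1015 | M₂..M₄: k=2: 0+588+5·7·12=1008; k=3: 245+0+5·7·12=665 → min 665.
Length 4: M₁..M₄: k=1: 0+665+22·5·12=1985; k=2: 770+588+22·7·12=3206; k=3: 1015+0+22·7·12=2863 → min 1985.
Optimal parenthesization: (M₁ × ((M₂ × M₃) × M₄)) with cost 1985.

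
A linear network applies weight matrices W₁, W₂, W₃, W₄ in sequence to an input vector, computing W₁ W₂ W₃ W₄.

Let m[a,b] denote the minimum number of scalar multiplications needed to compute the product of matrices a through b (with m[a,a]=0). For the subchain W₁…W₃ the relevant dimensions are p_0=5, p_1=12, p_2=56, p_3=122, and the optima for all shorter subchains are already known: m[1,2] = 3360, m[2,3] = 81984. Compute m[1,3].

37520

m[1,3] = min over k∈[1,2] of m[1,k]+m[k+1,3]+p_{0}·p_k·p_{3}.
k=1: 0 + 81984 + 5·12·122 = 89304; k=2: 3360 + 0 + 5·56·122 = 37520.
Minimum: 37520 at k=2.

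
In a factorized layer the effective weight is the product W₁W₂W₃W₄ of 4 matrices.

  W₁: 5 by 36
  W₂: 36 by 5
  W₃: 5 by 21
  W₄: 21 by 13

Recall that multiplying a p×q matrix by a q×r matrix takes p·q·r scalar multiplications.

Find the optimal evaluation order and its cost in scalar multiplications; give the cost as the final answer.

Adjacent pairs: W₁W₂ = 5·36·5 = 900; W₂W₃ = 36·5·21 = 3780; W₃W₄ = 5·21·13 = 1365.
Length 3: W₁..W₃: k=1: 0+3780+5·36·21=7560; k=2: 900+0+5·5·21=1425 → min 1425 | W₂..W₄: k=2: 0+1365+36·5·13=3705; k=3: 3780+0+36·21·13=13608 → min 3705.
Length 4: W₁..W₄: k=1: 0+3705+5·36·13=6045; k=2: 900+1365+5·5·13=2590; k=3: 1425+0+5·21·13=2790 → min 2590.
Optimal parenthesization: ((W₁W₂)(W₃W₄)) with cost 2590.

2590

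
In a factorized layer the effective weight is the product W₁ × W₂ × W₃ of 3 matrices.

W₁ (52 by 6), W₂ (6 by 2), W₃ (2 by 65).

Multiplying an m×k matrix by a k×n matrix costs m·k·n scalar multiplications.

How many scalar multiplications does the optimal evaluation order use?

Order (W₁ × (W₂ × W₃)): (W₂ × W₃): 6×2 by 2×65 → 6×65, cost 6·2·65 = 780; (W₁ × (W₂ × W₃)): 52×6 by 6×65 → 52×65, cost 52·6·65 = 20280; cumulative 21060. Total 21060.
Order ((W₁ × W₂) × W₃): (W₁ × W₂): 52×6 by 6×2 → 52×2, cost 52·6·2 = 624; ((W₁ × W₂) × W₃): 52×2 by 2×65 → 52×65, cost 52·2·65 = 6760; cumulative 7384. Total 7384.
Minimum: 7384.

7384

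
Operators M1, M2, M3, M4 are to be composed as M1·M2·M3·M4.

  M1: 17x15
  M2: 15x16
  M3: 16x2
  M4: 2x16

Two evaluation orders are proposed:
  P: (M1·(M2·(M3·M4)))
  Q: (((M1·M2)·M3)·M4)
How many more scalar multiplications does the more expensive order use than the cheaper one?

Order P = (M1·(M2·(M3·M4))): (M3·M4): 16×2 by 2×16 → 16×16, cost 16·2·16 = 512; (M2·(M3·M4)): 15×16 by 16×16 → 15×16, cost 15·16·16 = 3840; cumulative 4352; (M1·(M2·(M3·M4))): 17×15 by 15×16 → 17×16, cost 17·15·16 = 4080; cumulative 8432. Total 8432.
Order Q = (((M1·M2)·M3)·M4): (M1·M2): 17×15 by 15×16 → 17×16, cost 17·15·16 = 4080; ((M1·M2)·M3): 17×16 by 16×2 → 17×2, cost 17·16·2 = 544; cumulative 4624; (((M1·M2)·M3)·M4): 17×2 by 2×16 → 17×16, cost 17·2·16 = 544; cumulative 5168. Total 5168.
Difference: |8432 − 5168| = 3264.

3264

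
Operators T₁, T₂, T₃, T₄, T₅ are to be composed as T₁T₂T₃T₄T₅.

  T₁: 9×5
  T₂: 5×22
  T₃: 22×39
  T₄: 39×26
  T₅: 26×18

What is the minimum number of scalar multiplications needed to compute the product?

12510

Adjacent pairs: T₁T₂ = 9·5·22 = 990; T₂T₃ = 5·22·39 = 4290; T₃T₄ = 22·39·26 = 22308; T₄T₅ = 39·26·18 = 18252.
Length 3: T₁..T₃: k=1: 0+4290+9·5·39=6045; k=2: 990+0+9·22·39=8712 → min 6045 | T₂..T₄: k=2: 0+22308+5·22·26=25168; k=3: 4290+0+5·39·26=9360 → min 9360 | T₃..T₅: k=3: 0+18252+22·39·18=33696; k=4: 22308+0+22·26·18=32604 → min 32604.
Length 4: T₁..T₄: k=1: 0+9360+9·5·26=10530; k=2: 990+22308+9·22·26=28446; k=3: 6045+0+9·39·26=15171 → min 10530 | T₂..T₅: k=2: 0+32604+5·22·18=34584; k=3: 4290+18252+5·39·18=26052; k=4: 9360+0+5·26·18=11700 → min 11700.
Length 5: T₁..T₅: k=1: 0+11700+9·5·18=12510; k=2: 990+32604+9·22·18=37158; k=3: 6045+18252+9·39·18=30615; k=4: 10530+0+9·26·18=14742 → min 12510.
Optimal order: (T₁(((T₂T₃)T₄)T₅)) with cost 12510.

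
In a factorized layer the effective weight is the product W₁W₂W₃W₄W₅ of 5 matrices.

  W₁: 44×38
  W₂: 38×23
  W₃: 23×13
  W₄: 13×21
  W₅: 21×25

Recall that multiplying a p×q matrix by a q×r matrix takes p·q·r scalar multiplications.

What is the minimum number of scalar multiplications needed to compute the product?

54223

Adjacent pairs: W₁W₂ = 44·38·23 = 38456; W₂W₃ = 38·23·13 = 11362; W₃W₄ = 23·13·21 = 6279; W₄W₅ = 13·21·25 = 6825.
Length 3: W₁..W₃: k=1: 0+11362+44·38·13=33098; k=2: 38456+0+44·23·13=51612 → min 33098 | W₂..W₄: k=2: 0+6279+38·23·21=24633; k=3: 11362+0+38·13·21=21736 → min 21736 | W₃..W₅: k=3: 0+6825+23·13·25=14300; k=4: 6279+0+23·21·25=18354 → min 14300.
Length 4: W₁..W₄: k=1: 0+21736+44·38·21=56848; k=2: 38456+6279+44·23·21=65987; k=3: 33098+0+44·13·21=45110 → min 45110 | W₂..W₅: k=2: 0+14300+38·23·25=36150; k=3: 11362+6825+38·13·25=30537; k=4: 21736+0+38·21·25=41686 → min 30537.
Length 5: W₁..W₅: k=1: 0+30537+44·38·25=72337; k=2: 38456+14300+44·23·25=78056; k=3: 33098+6825+44·13·25=54223; k=4: 45110+0+44·21·25=68210 → min 54223.
Optimal order: ((W₁(W₂W₃))(W₄W₅)) with cost 54223.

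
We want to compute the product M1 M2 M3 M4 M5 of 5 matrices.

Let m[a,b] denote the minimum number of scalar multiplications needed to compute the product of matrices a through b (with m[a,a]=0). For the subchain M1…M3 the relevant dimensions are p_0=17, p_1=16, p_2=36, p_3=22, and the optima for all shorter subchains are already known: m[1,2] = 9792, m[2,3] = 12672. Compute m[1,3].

18656

m[1,3] = min over k∈[1,2] of m[1,k]+m[k+1,3]+p_{0}·p_k·p_{3}.
k=1: 0 + 12672 + 17·16·22 = 18656; k=2: 9792 + 0 + 17·36·22 = 23256.
Minimum: 18656 at k=1.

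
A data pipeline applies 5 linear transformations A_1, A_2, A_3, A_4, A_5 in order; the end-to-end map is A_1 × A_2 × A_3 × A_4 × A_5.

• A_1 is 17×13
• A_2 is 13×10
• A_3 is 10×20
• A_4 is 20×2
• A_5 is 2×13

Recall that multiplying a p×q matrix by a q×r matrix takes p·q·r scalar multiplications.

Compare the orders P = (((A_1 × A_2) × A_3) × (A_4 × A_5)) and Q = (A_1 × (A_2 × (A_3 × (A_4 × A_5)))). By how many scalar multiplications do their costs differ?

2867

Order P = (((A_1 × A_2) × A_3) × (A_4 × A_5)): (A_1 × A_2): 17×13 by 13×10 → 17×10, cost 17·13·10 = 2210; ((A_1 × A_2) × A_3): 17×10 by 10×20 → 17×20, cost 17·10·20 = 3400; cumulative 5610; (A_4 × A_5): 20×2 by 2×13 → 20×13, cost 20·2·13 = 520; (((A_1 × A_2) × A_3) × (A_4 × A_5)): 17×20 by 20×13 → 17×13, cost 17·20·13 = 4420; cumulative 10550. Total 10550.
Order Q = (A_1 × (A_2 × (A_3 × (A_4 × A_5)))): (A_4 × A_5): 20×2 by 2×13 → 20×13, cost 20·2·13 = 520; (A_3 × (A_4 × A_5)): 10×20 by 20×13 → 10×13, cost 10·20·13 = 2600; cumulative 3120; (A_2 × (A_3 × (A_4 × A_5))): 13×10 by 10×13 → 13×13, cost 13·10·13 = 1690; cumulative 4810; (A_1 × (A_2 × (A_3 × (A_4 × A_5)))): 17×13 by 13×13 → 17×13, cost 17·13·13 = 2873; cumulative 7683. Total 7683.
Difference: |10550 − 7683| = 2867.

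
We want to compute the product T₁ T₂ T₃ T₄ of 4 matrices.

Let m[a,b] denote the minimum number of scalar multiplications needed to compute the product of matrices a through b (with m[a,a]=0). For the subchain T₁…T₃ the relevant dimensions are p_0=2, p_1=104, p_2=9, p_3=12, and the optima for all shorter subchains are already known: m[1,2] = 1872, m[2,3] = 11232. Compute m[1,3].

m[1,3] = min over k∈[1,2] of m[1,k]+m[k+1,3]+p_{0}·p_k·p_{3}.
k=1: 0 + 11232 + 2·104·12 = 13728; k=2: 1872 + 0 + 2·9·12 = 2088.
Minimum: 2088 at k=2.

2088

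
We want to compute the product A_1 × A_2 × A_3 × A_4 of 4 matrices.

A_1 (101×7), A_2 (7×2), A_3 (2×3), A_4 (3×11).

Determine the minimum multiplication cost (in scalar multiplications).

3702

Adjacent pairs: A_1A_2 = 101·7·2 = 1414; A_2A_3 = 7·2·3 = 42; A_3A_4 = 2·3·11 = 66.
Length 3: A_1..A_3: k=1: 0+42+101·7·3=2163; k=2: 1414+0+101·2·3=2020 → min 2020 | A_2..A_4: k=2: 0+66+7·2·11=220; k=3: 42+0+7·3·11=273 → min 220.
Length 4: A_1..A_4: k=1: 0+220+101·7·11=7997; k=2: 1414+66+101·2·11=3702; k=3: 2020+0+101·3·11=5353 → min 3702.
Optimal order: ((A_1 × A_2) × (A_3 × A_4)) with cost 3702.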